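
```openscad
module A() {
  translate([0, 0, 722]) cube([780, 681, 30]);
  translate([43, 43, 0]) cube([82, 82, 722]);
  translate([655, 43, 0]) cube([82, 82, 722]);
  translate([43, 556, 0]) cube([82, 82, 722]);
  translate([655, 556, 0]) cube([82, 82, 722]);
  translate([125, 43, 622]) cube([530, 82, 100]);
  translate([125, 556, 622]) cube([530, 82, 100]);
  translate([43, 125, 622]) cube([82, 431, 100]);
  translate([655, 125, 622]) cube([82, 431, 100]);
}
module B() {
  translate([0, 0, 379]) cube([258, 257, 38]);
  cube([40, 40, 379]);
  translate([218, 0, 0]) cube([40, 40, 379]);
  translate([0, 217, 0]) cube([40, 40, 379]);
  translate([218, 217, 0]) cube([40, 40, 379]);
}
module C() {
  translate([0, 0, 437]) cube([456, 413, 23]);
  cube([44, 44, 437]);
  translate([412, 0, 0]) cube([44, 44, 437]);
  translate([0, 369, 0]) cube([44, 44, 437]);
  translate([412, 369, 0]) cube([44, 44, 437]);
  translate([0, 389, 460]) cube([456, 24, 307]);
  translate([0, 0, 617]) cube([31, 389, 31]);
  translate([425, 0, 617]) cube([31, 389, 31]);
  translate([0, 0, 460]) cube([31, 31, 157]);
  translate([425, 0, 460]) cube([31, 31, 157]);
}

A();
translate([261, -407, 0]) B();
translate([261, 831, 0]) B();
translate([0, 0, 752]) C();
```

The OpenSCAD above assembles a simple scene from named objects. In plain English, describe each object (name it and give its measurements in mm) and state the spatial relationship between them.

A is a table: top 780 mm (x) × 681 mm (y), 30 mm thick, upper face at z = 752 mm, on four 82×82 mm square legs, each inset 43 mm from the nearest pair of top edges, running from z = 0 to the bottom of the top. Four apron rails, 82 mm thick and 100 mm tall, run between adjacent legs with their top edges flush with the underside of the top and their outer faces flush with the legs' outer faces.

B is a four-legged stool. The seat is 258×257 mm, 38 mm thick, top at z = 417 mm. It stands on four square legs, each 40×40 mm in cross-section, from z = 0 to the seat underside, each flush with a corner of the seat.

C is a chair: 456×413 mm seat, 23 mm thick, top at z = 460 mm, on four 44 mm square corner legs flush with the seat edges. A 24 mm thick backrest slab spans the full seat width, extending 307 mm above the seat top, its back face flush with the seat's +y edge. Two armrests of 31×31 mm section run along each side from the seat's front edge to the front of the backrest, top faces 188 mm above the seat top and outer faces flush with the seat's x-edges; a 31×31 mm post under the front of each armrest stands on the seat at the front corner.

Two stools sit around the table at the −y, +y sides. The chair is on top of the table.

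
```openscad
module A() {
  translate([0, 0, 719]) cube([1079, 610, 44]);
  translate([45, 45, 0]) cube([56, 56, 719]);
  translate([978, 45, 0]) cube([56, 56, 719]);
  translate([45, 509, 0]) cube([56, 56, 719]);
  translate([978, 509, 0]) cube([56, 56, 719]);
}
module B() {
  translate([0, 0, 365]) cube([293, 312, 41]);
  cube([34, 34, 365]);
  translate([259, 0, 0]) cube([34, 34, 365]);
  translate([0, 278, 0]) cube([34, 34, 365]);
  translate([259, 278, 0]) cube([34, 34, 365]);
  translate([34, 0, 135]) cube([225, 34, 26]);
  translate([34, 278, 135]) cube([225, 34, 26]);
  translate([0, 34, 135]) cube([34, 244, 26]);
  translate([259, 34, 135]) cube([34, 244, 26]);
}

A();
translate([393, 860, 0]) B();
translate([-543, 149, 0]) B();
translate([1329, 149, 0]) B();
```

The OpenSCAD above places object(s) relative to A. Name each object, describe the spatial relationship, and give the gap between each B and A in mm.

A is a table. B is a stool. Three stools sit around the table at the +y, −x, +x sides. The gap between each stool and the table is 250 mm.

Each stool's nearest face is 250 mm from the table's bounding box.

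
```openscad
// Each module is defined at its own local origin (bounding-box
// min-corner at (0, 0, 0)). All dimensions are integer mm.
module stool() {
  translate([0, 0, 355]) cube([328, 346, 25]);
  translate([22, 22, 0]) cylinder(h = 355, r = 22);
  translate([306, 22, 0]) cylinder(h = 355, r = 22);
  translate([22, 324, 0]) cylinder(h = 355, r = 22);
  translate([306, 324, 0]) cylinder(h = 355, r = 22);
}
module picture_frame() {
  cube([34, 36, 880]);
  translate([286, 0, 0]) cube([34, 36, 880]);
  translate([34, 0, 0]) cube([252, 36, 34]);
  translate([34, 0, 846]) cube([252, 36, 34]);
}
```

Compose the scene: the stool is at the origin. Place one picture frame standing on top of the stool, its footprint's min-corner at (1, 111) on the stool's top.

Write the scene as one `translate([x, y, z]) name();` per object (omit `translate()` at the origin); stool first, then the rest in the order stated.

stool();
translate([1, 111, 380]) picture_frame();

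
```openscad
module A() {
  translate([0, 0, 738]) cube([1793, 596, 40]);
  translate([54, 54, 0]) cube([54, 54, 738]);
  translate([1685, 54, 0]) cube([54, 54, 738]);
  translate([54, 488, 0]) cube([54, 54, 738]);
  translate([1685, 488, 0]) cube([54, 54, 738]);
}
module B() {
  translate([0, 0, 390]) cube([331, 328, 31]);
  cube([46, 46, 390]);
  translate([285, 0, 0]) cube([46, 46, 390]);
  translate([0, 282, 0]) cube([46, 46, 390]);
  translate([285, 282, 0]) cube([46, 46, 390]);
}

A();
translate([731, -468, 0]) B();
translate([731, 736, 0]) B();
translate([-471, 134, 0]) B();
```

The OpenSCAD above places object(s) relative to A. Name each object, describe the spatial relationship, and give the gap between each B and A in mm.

A is a table. B is a stool. Three stools sit around the table at the −y, +y, −x sides. The gap between each stool and the table is 140 mm.

Each stool's nearest face is 140 mm from the table's bounding box.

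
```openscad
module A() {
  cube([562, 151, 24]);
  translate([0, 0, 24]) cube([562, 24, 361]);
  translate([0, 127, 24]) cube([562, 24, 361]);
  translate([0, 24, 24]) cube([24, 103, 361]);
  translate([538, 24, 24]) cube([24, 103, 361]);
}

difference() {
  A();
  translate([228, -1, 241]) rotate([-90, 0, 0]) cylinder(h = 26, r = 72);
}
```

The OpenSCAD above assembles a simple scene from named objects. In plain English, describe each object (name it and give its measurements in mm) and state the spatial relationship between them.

A is an open-topped rectangular box: outside dimensions 562×151×385 mm, with a uniform wall and base thickness of 24 mm. The base is a full 562×151 slab on the floor; four walls sit on top of the base. The front and back walls (the −y and +y sides) span the full width; the two side walls fit between them.

The open box has a circular hole of radius 72 mm through its front wall, centred at (x = 228, z = 241).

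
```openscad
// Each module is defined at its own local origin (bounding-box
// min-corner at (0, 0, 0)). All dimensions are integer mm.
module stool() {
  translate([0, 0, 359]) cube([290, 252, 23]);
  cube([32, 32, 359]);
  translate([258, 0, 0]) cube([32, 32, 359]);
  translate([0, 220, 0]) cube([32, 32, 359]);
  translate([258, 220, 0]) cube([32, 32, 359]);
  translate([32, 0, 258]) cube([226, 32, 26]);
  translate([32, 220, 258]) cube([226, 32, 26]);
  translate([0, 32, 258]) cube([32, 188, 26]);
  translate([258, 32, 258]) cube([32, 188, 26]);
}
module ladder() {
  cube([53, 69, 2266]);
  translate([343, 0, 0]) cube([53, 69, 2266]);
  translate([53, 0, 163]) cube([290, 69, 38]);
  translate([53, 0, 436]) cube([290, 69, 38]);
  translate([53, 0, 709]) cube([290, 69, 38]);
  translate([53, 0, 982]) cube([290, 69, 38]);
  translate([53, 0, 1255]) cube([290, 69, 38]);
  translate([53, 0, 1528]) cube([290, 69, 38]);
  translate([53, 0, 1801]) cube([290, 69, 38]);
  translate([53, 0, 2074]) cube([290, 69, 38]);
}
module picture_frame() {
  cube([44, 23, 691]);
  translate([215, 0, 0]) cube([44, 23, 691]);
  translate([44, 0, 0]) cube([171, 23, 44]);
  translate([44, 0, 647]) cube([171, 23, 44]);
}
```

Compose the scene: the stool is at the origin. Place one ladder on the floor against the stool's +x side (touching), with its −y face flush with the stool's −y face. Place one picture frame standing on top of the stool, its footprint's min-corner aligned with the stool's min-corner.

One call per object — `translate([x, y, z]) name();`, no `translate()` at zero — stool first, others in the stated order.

stool();
translate([290, 0, 0]) ladder();
translate([0, 0, 382]) picture_frame();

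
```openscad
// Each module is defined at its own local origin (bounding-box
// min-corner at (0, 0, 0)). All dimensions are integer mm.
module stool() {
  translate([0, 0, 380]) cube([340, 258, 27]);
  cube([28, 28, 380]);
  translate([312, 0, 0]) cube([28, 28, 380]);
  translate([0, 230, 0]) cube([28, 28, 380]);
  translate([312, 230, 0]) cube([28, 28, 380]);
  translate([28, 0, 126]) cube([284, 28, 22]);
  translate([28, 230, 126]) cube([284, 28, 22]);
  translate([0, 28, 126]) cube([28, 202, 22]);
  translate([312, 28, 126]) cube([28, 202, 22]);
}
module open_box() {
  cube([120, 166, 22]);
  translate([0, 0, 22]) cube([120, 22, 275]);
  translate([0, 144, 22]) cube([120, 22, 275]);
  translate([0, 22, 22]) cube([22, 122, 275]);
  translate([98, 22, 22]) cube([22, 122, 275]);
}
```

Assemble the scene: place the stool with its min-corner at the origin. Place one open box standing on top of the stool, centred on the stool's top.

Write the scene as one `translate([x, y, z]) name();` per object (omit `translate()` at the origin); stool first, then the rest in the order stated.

stool();
translate([110, 46, 407]) open_box();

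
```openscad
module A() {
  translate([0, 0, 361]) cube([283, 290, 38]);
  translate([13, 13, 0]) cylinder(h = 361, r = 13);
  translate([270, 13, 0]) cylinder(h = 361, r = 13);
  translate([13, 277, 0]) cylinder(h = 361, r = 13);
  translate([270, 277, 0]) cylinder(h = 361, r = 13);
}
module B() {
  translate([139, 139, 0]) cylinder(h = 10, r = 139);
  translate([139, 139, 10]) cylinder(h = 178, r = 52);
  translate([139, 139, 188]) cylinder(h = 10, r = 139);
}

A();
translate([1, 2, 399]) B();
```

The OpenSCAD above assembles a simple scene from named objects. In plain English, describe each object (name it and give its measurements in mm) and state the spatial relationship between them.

A is a four-legged stool. The seat is a 283×290×38 mm slab whose top surface is at z = 399 mm; four round legs, each 26 mm in diameter, run from the floor (z = 0) to the underside of the seat, each leg's axis is inset half a diameter from the nearest pair of seat edges (so the leg's bounding box is flush with the corner).

B is a spool: two coaxial disc flanges of radius 139 mm and thickness 10 mm, joined by a core cylinder of radius 52 mm and height 178 mm. The lower flange rests on z = 0 and the three cylinders share a vertical axis.

The spool is on top of the stool.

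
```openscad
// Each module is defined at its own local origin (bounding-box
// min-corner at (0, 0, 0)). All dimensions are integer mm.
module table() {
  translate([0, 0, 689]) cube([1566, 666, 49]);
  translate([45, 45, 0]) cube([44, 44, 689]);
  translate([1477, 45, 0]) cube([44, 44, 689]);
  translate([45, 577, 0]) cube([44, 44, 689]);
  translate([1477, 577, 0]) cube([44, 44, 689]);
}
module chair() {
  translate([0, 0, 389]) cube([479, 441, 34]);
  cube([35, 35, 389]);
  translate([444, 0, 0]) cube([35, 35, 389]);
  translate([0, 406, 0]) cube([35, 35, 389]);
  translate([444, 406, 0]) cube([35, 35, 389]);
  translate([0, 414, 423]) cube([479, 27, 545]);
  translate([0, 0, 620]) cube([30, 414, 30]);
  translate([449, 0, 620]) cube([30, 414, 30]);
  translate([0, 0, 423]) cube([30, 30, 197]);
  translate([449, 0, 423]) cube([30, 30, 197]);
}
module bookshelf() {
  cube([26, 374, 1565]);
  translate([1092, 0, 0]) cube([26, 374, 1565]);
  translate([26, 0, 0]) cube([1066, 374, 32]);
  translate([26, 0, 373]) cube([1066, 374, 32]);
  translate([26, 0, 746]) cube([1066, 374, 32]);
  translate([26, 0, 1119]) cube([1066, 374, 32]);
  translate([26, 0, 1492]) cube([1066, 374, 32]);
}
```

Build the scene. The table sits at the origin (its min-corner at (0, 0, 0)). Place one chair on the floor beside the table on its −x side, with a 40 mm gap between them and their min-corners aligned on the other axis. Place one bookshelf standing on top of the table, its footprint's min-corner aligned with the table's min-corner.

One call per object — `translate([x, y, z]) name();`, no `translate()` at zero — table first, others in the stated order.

table();
translate([-519, 0, 0]) chair();
translate([0, 0, 738]) bookshelf();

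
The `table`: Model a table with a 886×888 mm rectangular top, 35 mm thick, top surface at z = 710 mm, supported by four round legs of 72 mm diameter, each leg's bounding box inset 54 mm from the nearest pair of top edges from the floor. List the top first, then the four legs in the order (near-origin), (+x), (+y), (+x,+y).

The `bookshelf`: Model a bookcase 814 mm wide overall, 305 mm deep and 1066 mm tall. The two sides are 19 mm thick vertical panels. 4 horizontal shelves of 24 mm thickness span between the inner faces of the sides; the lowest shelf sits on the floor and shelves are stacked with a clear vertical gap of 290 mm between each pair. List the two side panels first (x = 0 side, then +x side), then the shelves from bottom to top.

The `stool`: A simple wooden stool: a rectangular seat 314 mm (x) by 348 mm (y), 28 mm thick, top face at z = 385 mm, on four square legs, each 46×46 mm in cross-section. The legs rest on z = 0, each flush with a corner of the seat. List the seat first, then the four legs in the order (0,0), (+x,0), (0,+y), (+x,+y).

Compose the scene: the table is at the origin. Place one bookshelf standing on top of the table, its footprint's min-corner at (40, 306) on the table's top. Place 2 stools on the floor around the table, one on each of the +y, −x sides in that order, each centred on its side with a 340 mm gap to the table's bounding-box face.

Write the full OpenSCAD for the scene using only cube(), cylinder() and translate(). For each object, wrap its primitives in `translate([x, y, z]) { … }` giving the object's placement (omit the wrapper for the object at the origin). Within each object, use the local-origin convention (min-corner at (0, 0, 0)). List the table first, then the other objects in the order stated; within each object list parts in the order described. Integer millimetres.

translate([0, 0, 675]) cube([886, 888, 35]);
translate([90, 90, 0]) cylinder(h = 675, r = 36);
translate([796, 90, 0]) cylinder(h = 675, r = 36);
translate([90, 798, 0]) cylinder(h = 675, r = 36);
translate([796, 798, 0]) cylinder(h = 675, r = 36);
translate([40, 306, 710]) {
  cube([19, 305, 1066]);
  translate([795, 0, 0]) cube([19, 305, 1066]);
  translate([19, 0, 0]) cube([776, 305, 24]);
  translate([19, 0, 314]) cube([776, 305, 24]);
  translate([19, 0, 628]) cube([776, 305, 24]);
  translate([19, 0, 942]) cube([776, 305, 24]);
}
translate([286, 1228, 0]) {
  translate([0, 0, 357]) cube([314, 348, 28]);
  cube([46, 46, 357]);
  translate([268, 0, 0]) cube([46, 46, 357]);
  translate([0, 302, 0]) cube([46, 46, 357]);
  translate([268, 302, 0]) cube([46, 46, 357]);
}
translate([-654, 270, 0]) {
  translate([0, 0, 357]) cube([314, 348, 28]);
  cube([46, 46, 357]);
  translate([268, 0, 0]) cube([46, 46, 357]);
  translate([0, 302, 0]) cube([46, 46, 357]);
  translate([268, 302, 0]) cube([46, 46, 357]);
}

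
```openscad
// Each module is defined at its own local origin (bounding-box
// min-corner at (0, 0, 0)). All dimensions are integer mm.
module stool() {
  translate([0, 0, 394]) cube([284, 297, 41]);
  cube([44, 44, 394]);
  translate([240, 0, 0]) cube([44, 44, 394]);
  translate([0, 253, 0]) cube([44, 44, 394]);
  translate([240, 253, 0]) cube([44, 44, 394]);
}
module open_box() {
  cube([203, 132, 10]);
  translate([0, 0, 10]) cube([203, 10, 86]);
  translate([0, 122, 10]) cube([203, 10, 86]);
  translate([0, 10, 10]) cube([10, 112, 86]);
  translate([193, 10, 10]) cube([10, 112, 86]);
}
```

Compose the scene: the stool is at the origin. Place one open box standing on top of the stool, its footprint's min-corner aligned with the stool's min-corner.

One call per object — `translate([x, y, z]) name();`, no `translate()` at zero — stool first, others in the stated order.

stool();
translate([0, 0, 435]) open_box();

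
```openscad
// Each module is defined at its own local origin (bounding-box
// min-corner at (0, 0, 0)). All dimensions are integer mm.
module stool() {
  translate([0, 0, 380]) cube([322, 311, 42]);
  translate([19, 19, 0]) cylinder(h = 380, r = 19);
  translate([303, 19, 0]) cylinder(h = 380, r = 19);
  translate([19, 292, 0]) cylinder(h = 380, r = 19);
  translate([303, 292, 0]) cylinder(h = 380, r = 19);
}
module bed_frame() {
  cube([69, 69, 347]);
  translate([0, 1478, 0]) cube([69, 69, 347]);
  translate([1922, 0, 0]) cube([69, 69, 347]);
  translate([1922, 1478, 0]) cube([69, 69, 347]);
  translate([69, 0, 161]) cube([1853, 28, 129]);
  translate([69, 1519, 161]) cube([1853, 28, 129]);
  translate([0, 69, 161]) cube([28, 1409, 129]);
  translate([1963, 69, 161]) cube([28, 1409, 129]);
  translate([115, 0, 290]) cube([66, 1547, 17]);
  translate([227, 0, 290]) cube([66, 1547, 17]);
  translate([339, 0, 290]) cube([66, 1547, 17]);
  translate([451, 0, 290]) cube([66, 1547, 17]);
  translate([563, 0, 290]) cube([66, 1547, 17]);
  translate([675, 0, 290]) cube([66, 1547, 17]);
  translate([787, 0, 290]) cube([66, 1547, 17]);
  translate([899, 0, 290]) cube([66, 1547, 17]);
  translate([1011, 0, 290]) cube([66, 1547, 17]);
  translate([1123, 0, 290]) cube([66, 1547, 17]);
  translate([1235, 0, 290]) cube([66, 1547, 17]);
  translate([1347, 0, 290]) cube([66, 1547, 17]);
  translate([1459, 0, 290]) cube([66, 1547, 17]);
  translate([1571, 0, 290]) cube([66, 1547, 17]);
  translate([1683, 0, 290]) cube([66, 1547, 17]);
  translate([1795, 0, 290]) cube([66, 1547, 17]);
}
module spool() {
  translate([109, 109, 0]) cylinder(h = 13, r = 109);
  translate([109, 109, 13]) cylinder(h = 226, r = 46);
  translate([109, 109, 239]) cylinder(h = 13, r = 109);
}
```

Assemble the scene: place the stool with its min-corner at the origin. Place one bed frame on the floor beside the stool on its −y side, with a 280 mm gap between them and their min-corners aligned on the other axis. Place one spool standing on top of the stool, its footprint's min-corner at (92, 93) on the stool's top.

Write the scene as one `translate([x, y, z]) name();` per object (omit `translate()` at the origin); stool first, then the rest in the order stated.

stool();
translate([0, -1827, 0]) bed_frame();
translate([92, 93, 422]) spool();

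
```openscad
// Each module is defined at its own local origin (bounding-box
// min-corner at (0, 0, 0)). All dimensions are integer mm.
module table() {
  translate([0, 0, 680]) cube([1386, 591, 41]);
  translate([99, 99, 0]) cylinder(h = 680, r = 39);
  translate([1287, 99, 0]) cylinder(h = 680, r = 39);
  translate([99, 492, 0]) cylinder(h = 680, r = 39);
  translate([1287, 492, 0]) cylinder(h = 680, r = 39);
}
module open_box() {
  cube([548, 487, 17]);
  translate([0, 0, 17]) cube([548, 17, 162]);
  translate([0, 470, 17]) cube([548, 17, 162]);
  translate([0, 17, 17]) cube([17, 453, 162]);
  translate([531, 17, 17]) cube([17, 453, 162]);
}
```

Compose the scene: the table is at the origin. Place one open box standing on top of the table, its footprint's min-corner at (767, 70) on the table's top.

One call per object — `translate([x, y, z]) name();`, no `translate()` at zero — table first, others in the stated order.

table();
translate([767, 70, 721]) open_box();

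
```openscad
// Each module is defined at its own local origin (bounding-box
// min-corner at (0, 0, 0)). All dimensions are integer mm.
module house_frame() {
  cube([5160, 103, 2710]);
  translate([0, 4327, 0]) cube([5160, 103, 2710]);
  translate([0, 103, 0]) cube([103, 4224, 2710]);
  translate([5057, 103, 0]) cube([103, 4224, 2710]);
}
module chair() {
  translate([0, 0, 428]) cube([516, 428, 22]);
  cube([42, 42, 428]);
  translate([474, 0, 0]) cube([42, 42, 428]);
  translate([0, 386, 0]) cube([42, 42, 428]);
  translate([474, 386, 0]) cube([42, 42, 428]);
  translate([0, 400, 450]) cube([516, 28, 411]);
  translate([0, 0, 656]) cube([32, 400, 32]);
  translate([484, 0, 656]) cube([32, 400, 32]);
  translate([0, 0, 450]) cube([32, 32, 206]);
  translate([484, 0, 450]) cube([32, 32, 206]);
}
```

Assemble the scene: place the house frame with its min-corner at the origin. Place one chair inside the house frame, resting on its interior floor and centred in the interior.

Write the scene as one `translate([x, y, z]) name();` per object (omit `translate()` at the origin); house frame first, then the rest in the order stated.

house_frame();
translate([2322, 2001, 0]) chair();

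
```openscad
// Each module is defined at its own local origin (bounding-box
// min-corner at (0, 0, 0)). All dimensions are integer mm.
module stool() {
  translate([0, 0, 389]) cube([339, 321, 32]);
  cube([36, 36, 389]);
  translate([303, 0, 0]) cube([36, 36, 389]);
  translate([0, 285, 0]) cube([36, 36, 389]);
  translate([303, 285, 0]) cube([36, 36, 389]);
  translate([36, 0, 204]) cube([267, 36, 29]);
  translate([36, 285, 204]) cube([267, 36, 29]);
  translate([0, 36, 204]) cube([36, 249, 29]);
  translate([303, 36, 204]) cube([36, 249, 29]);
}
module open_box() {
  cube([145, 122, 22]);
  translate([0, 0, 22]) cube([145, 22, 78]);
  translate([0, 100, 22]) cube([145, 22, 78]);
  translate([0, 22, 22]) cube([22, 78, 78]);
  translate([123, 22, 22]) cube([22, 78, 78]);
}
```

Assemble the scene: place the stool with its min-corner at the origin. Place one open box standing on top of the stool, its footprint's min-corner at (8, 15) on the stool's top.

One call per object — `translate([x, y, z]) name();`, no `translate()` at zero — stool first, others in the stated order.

stool();
translate([8, 15, 421]) open_box();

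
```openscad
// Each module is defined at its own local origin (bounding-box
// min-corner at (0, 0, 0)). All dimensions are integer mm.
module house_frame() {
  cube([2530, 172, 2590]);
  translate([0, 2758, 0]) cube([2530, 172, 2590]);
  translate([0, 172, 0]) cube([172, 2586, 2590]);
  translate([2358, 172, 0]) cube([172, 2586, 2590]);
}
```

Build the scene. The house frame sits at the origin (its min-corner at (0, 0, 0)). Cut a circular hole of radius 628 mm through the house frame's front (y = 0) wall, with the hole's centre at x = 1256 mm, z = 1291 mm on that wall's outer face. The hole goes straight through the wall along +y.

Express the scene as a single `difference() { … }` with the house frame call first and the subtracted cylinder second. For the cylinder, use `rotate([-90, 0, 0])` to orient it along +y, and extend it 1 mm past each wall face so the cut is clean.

difference() {
  house_frame();
  translate([1256, -1, 1291]) rotate([-90, 0, 0]) cylinder(h = 174, r = 628);
}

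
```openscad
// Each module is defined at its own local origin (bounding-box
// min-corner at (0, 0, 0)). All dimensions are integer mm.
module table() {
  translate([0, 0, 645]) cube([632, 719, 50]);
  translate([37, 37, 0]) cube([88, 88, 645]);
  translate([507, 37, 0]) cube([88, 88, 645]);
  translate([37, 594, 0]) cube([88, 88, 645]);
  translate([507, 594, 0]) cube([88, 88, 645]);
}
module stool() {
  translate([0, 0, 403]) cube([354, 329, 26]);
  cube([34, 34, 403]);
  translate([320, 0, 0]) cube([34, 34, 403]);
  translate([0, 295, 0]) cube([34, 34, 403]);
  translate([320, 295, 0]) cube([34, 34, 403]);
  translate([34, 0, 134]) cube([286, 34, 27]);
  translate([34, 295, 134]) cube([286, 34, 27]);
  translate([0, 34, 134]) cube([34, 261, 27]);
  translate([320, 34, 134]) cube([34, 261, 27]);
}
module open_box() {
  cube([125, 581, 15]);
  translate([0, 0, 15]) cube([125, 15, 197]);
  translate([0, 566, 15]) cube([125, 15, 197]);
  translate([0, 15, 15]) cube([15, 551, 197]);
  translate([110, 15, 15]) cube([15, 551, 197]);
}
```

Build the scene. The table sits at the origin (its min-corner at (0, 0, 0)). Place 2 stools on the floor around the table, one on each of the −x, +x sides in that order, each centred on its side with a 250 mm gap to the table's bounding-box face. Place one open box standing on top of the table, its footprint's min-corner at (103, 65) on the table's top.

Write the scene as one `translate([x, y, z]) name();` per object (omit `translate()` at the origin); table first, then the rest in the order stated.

table();
translate([-604, 195, 0]) stool();
translate([882, 195, 0]) stool();
translate([103, 65, 695]) open_box();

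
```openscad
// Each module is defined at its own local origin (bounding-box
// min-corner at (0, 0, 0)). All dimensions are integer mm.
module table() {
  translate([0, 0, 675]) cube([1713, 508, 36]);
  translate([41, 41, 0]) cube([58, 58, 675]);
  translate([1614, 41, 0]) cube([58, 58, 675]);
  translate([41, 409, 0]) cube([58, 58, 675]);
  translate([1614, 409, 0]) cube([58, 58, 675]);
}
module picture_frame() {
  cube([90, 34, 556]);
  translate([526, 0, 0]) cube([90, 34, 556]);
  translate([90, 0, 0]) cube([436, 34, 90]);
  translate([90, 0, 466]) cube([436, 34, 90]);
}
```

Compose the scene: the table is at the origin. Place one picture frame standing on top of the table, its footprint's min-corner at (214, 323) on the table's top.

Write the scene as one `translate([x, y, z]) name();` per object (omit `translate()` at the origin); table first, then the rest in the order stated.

table();
translate([214, 323, 711]) picture_frame();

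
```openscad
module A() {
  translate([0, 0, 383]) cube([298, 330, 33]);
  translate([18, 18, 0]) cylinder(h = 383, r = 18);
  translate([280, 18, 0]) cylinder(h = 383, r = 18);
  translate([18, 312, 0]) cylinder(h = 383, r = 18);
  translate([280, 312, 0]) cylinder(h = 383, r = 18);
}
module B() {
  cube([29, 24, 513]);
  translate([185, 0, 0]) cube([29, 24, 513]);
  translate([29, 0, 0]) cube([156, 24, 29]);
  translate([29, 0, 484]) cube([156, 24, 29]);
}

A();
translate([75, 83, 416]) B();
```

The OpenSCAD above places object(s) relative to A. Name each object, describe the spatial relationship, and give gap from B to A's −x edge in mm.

A is a stool. B is a picture frame. The picture frame is on top of the stool. The gap from the picture frame to the stool's −x edge is 75 mm.

The picture frame's min-x is at 75; the stool's min-x is 0; gap = 75 mm.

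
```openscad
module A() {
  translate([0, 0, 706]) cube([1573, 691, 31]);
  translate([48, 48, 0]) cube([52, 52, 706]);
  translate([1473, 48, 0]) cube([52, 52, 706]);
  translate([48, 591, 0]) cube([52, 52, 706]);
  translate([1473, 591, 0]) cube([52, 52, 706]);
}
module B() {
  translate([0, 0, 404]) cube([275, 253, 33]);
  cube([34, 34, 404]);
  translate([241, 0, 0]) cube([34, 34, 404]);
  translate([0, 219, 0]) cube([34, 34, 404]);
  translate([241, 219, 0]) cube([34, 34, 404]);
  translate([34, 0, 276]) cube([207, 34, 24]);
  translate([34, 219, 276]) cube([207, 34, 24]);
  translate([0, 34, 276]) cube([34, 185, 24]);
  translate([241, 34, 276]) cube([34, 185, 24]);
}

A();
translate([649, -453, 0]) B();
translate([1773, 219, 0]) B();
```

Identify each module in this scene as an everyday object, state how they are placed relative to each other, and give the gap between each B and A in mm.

Each stool's nearest face is 200 mm from the table's bounding box.

A is a table. B is a stool. Two stools sit around the table at the −y, +x sides. The gap between each stool and the table is 200 mm.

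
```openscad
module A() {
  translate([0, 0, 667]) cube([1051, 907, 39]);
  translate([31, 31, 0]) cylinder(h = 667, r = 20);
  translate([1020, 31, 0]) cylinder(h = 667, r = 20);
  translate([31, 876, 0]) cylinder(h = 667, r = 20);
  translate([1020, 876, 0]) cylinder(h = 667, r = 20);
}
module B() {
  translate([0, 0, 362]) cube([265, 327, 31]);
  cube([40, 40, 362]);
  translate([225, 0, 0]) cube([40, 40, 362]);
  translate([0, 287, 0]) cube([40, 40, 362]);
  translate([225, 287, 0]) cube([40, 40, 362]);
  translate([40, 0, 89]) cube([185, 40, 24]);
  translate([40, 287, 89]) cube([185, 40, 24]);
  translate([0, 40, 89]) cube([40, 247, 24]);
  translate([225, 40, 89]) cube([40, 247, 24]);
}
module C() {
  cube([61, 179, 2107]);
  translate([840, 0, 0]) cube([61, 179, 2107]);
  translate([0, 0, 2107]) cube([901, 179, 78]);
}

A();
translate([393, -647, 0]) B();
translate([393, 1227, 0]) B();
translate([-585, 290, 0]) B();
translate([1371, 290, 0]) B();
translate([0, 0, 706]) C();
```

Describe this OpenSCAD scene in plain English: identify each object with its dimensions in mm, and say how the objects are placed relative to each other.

A is a table with a 1051×907 mm rectangular top, 39 mm thick, top surface at z = 706 mm, supported by four round legs of 40 mm diameter, each leg's bounding box inset 11 mm from the nearest pair of top edges, running from the floor.

B is a simple wooden stool: a rectangular seat 265 mm (x) by 327 mm (y), 31 mm thick, top face at z = 393 mm, on four square legs, each 40×40 mm in cross-section. The legs rest on z = 0, each flush with a corner of the seat. Four stretchers, 40 mm wide and 24 mm tall, connect adjacent legs with their undersides at z = 89 mm, each running between the inner faces of the legs it joins and aligned with the legs' outer faces on the other axis.

C is a door frame. The clear opening is 779 mm wide and 2107 mm high. Two 61 mm wide jambs, 179 mm deep, stand either side of the opening from the floor to the top of the opening. A 78 mm thick head sits across the top of both jambs, spanning the full outside width of the frame.

Four stools sit around the table at the −y, +y, −x, +x sides. The door frame is on top of the table.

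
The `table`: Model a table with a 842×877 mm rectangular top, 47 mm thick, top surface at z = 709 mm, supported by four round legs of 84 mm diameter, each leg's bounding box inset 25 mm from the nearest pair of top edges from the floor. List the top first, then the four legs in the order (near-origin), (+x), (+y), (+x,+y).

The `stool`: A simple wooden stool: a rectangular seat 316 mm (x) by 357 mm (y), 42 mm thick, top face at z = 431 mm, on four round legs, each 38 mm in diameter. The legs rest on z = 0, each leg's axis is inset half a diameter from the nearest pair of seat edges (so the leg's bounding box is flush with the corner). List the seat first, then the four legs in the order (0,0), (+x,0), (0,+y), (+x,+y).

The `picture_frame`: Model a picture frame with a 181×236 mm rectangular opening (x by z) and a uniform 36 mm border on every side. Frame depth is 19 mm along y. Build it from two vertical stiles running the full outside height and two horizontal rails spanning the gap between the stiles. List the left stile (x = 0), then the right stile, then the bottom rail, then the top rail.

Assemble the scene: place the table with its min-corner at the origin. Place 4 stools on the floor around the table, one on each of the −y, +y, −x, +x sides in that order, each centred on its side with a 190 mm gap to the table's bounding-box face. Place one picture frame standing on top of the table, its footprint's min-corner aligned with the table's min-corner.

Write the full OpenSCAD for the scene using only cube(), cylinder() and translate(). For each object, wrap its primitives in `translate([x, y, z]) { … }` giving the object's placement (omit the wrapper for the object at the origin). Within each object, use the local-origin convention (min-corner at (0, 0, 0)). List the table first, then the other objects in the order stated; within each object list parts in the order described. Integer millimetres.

translate([0, 0, 662]) cube([842, 877, 47]);
translate([67, 67, 0]) cylinder(h = 662, r = 42);
translate([775, 67, 0]) cylinder(h = 662, r = 42);
translate([67, 810, 0]) cylinder(h = 662, r = 42);
translate([775, 810, 0]) cylinder(h = 662, r = 42);
translate([263, -547, 0]) {
  translate([0, 0, 389]) cube([316, 357, 42]);
  translate([19, 19, 0]) cylinder(h = 389, r = 19);
  translate([297, 19, 0]) cylinder(h = 389, r = 19);
  translate([19, 338, 0]) cylinder(h = 389, r = 19);
  translate([297, 338, 0]) cylinder(h = 389, r = 19);
}
translate([263, 1067, 0]) {
  translate([0, 0, 389]) cube([316, 357, 42]);
  translate([19, 19, 0]) cylinder(h = 389, r = 19);
  translate([297, 19, 0]) cylinder(h = 389, r = 19);
  translate([19, 338, 0]) cylinder(h = 389, r = 19);
  translate([297, 338, 0]) cylinder(h = 389, r = 19);
}
translate([-506, 260, 0]) {
  translate([0, 0, 389]) cube([316, 357, 42]);
  translate([19, 19, 0]) cylinder(h = 389, r = 19);
  translate([297, 19, 0]) cylinder(h = 389, r = 19);
  translate([19, 338, 0]) cylinder(h = 389, r = 19);
  translate([297, 338, 0]) cylinder(h = 389, r = 19);
}
translate([1032, 260, 0]) {
  translate([0, 0, 389]) cube([316, 357, 42]);
  translate([19, 19, 0]) cylinder(h = 389, r = 19);
  translate([297, 19, 0]) cylinder(h = 389, r = 19);
  translate([19, 338, 0]) cylinder(h = 389, r = 19);
  translate([297, 338, 0]) cylinder(h = 389, r = 19);
}
translate([0, 0, 709]) {
  cube([36, 19, 308]);
  translate([217, 0, 0]) cube([36, 19, 308]);
  translate([36, 0, 0]) cube([181, 19, 36]);
  translate([36, 0, 272]) cube([181, 19, 36]);
}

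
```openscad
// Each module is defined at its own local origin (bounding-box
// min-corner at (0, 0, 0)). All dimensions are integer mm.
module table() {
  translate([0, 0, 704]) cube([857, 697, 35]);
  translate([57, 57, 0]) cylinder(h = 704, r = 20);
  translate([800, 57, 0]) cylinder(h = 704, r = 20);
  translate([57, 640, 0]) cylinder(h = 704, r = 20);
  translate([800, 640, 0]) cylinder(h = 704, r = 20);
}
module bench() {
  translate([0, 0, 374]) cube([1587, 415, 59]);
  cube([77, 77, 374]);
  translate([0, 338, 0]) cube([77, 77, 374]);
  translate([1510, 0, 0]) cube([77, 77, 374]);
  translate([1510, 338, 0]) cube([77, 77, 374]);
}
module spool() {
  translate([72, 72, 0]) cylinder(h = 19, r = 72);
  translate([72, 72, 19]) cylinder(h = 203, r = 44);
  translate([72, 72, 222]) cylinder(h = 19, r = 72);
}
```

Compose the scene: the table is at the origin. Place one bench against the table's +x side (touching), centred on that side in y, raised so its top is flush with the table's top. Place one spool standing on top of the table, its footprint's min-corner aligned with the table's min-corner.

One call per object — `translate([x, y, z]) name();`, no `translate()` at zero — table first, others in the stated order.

table();
translate([857, 141, 306]) bench();
translate([0, 0, 739]) spool();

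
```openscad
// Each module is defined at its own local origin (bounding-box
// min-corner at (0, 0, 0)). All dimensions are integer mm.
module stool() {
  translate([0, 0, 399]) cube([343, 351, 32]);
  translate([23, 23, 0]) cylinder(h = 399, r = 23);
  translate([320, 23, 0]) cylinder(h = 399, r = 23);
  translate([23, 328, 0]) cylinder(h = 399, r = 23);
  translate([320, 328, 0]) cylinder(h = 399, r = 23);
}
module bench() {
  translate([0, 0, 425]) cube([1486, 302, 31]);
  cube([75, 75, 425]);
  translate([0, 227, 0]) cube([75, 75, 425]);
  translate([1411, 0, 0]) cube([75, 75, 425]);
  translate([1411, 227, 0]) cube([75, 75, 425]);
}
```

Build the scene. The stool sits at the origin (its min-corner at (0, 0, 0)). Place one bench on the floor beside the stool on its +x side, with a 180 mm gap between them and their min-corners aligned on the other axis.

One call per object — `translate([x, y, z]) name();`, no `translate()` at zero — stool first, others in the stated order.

stool();
translate([523, 0, 0]) bench();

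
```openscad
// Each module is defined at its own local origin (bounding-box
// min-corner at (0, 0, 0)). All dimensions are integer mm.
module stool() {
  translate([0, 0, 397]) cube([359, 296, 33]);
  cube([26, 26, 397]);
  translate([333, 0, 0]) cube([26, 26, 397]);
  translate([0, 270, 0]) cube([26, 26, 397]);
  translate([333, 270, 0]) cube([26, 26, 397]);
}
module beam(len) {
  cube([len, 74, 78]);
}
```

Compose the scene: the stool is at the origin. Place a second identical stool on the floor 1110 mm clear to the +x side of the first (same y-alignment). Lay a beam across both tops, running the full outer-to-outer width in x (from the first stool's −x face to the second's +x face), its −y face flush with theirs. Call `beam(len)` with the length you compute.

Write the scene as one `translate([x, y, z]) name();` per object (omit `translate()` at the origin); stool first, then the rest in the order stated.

stool();
translate([1469, 0, 0]) stool();
translate([0, 0, 430]) beam(1828);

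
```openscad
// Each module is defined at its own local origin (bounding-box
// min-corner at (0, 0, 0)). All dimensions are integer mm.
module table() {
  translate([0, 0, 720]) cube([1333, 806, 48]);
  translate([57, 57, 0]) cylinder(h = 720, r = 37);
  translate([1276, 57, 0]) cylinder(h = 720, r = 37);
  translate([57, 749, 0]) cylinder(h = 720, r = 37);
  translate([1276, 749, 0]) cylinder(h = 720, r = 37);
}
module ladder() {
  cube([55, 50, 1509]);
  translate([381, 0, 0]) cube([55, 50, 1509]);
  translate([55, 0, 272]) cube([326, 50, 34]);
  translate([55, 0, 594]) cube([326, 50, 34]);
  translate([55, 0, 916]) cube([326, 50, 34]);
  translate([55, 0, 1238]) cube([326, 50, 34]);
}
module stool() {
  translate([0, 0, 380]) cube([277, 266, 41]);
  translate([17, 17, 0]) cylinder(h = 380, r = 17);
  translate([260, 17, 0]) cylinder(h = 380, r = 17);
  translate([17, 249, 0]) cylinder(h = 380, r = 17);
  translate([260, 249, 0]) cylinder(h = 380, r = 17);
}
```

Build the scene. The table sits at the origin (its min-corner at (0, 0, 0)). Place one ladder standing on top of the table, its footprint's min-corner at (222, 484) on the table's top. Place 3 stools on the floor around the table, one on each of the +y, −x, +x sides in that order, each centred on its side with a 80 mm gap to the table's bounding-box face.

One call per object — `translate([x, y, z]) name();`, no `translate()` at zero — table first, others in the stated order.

table();
translate([222, 484, 768]) ladder();
translate([528, 886, 0]) stool();
translate([-357, 270, 0]) stool();
translate([1413, 270, 0]) stool();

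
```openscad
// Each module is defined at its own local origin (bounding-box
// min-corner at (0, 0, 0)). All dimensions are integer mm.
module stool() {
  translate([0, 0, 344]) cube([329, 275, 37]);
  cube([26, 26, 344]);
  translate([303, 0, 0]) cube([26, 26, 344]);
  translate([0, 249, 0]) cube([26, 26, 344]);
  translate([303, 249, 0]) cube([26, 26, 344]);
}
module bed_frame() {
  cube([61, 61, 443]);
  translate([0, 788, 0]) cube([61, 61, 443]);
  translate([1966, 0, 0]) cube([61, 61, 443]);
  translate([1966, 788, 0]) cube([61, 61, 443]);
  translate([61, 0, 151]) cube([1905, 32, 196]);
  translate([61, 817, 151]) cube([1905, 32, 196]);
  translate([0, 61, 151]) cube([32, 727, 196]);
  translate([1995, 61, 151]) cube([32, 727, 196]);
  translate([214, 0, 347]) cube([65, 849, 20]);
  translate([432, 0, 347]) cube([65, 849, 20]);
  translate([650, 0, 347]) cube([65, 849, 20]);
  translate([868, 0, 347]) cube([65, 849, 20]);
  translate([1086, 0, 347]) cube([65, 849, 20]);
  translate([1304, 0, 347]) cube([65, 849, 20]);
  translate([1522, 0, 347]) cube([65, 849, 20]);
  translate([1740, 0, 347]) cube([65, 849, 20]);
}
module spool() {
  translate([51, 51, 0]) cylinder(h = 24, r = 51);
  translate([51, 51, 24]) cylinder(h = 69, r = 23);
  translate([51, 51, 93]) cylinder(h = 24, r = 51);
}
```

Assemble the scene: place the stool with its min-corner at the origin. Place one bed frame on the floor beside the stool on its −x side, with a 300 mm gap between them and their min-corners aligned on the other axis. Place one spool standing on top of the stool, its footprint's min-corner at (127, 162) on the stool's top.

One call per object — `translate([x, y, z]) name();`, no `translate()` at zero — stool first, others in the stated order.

stool();
translate([-2327, 0, 0]) bed_frame();
translate([127, 162, 381]) spool();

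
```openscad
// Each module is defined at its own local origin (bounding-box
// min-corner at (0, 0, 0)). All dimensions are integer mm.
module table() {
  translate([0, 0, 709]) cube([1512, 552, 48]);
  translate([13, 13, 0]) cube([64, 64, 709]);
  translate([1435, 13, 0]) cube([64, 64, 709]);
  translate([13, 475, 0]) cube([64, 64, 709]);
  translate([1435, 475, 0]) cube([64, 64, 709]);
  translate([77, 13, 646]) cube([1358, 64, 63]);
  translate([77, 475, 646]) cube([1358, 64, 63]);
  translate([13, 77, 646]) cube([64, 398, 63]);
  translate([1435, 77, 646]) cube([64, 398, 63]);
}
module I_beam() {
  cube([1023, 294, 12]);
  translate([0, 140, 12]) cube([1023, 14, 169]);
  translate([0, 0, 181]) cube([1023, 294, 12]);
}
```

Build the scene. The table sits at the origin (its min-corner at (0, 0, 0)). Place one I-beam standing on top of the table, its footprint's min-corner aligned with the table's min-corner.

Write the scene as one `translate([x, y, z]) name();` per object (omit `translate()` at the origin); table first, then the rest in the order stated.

table();
translate([0, 0, 757]) I_beam();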